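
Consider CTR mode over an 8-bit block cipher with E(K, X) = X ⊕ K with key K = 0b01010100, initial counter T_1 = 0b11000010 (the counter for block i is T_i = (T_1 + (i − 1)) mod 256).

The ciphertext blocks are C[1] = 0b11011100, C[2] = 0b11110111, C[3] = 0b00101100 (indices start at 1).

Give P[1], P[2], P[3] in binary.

P[1] = 0b01001010, P[2] = 0b01100000, P[3] = 0b10111100

CTR decryption: S_i = E(K, T_i) where T_i is the counter for block i; P_i = C_i ⊕ S_i.
P[1]: T = 0b11000010, S = E(K, T) = 0b10010110; 0b11011100 ⊕ 0b10010110 = 0b01001010.
P[2]: T = 0b11000011, S = E(K, T) = 0b10010111; 0b11110111 ⊕ 0b10010111 = 0b01100000.
P[3]: T = 0b11000100, S = E(K, T) = 0b10010000; 0b00101100 ⊕ 0b10010000 = 0b10111100.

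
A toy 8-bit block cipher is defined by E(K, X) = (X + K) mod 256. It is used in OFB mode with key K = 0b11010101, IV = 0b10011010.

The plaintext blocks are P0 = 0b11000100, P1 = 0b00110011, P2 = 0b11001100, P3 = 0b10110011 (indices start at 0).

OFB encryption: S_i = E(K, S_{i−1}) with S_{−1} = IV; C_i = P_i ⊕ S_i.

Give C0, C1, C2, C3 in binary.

C0 = 0b10101011, C1 = 0b01110111, C2 = 0b11010101, C3 = 0b01011101

C0: S = E(K, 0b10011010) = 0b01101111; 0b11000100 ⊕ 0b01101111 = 0b10101011.
C1: S = E(K, 0b01101111) = 0b01000100; 0b00110011 ⊕ 0b01000100 = 0b01110111.
C2: S = E(K, 0b01000100) = 0b00011001; 0b11001100 ⊕ 0b00011001 = 0b11010101.
C3: S = E(K, 0b00011001) = 0b11101110; 0b10110011 ⊕ 0b11101110 = 0b01011101.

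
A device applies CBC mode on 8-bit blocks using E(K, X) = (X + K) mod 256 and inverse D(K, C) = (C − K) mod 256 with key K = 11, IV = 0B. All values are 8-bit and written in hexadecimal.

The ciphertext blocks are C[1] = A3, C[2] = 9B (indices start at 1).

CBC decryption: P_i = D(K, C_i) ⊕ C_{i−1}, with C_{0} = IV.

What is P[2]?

P[2]: D(K, 9B) = 8A; 8A ⊕ A3 = 29.

P[2] = 29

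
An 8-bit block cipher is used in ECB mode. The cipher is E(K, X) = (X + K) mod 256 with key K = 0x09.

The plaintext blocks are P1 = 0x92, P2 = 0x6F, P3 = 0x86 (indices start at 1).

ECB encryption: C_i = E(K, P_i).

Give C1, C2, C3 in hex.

C1: E(K, 0x92) = 0x9B.
C2: E(K, 0x6F) = 0x78.
C3: E(K, 0x86) = 0x8F.

C1 = 0x9B, C2 = 0x78, C3 = 0x8F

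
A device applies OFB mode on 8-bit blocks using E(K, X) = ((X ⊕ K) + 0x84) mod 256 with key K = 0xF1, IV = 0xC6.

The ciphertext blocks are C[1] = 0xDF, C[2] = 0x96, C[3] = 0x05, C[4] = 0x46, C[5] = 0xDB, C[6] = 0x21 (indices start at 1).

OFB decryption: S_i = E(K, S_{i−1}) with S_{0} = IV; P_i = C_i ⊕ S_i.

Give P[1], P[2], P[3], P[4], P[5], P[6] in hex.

P[1]: S = E(K, 0xC6) = 0xBB; 0xDF ⊕ 0xBB = 0x64.
P[2]: S = E(K, 0xBB) = 0xCE; 0x96 ⊕ 0xCE = 0x58.
P[3]: S = E(K, 0xCE) = 0xC3; 0x05 ⊕ 0xC3 = 0xC6.
P[4]: S = E(K, 0xC3) = 0xB6; 0x46 ⊕ 0xB6 = 0xF0.
P[5]: S = E(K, 0xB6) = 0xCB; 0xDB ⊕ 0xCB = 0x10.
P[6]: S = E(K, 0xCB) = 0xBE; 0x21 ⊕ 0xBE = 0x9F.

P[1] = 0x64, P[2] = 0x58, P[3] = 0xC6, P[4] = 0xF0, P[5] = 0x10, P[6] = 0x9F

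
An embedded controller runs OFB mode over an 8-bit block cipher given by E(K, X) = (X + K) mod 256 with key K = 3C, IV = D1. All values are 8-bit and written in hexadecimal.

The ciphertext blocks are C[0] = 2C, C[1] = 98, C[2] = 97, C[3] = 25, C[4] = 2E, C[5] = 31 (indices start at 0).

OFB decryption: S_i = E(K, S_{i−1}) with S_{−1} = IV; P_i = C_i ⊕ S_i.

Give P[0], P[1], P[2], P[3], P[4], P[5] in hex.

P[0] = 21, P[1] = D1, P[2] = 12, P[3] = E4, P[4] = D3, P[5] = 08

P[0]: S = E(K, D1) = 0D; 2C ⊕ 0D = 21.
P[1]: S = E(K, 0D) = 49; 98 ⊕ 49 = D1.
P[2]: S = E(K, 49) = 85; 97 ⊕ 85 = 12.
P[3]: S = E(K, 85) = C1; 25 ⊕ C1 = E4.
P[4]: S = E(K, C1) = FD; 2E ⊕ FD = D3.
P[5]: S = E(K, FD) = 39; 31 ⊕ 39 = 08.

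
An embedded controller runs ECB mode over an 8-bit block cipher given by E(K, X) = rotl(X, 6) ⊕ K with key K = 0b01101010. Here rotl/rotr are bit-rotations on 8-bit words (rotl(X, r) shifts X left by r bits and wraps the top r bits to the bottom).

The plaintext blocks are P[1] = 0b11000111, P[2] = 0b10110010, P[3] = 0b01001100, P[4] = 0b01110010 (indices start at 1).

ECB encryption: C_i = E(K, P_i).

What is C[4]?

C[4] = 0b11110110

C[4]: E(K, 0b01110010) = 0b11110110.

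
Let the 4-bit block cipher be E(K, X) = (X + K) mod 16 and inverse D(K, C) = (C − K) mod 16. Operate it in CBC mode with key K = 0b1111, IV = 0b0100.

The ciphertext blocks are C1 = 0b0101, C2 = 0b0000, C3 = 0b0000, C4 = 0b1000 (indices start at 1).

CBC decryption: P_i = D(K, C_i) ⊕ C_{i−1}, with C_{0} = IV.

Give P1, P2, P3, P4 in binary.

P1: D(K, 0b0101) = 0b0110; 0b0110 ⊕ 0b0100 = 0b0010.
P2: D(K, 0b0000) = 0b0001; 0b0001 ⊕ 0b0101 = 0b0100.
P3: D(K, 0b0000) = 0b0001; 0b0001 ⊕ 0b0000 = 0b0001.
P4: D(K, 0b1000) = 0b1001; 0b1001 ⊕ 0b0000 = 0b1001.

P1 = 0b0010, P2 = 0b0100, P3 = 0b0001, P4 = 0b1001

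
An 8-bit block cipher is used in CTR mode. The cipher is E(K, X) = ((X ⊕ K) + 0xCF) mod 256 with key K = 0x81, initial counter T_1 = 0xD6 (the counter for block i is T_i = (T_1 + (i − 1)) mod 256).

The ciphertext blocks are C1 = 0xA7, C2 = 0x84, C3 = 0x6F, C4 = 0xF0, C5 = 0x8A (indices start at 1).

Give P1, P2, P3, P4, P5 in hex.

P1 = 0x81, P2 = 0xA1, P3 = 0x47, P4 = 0xD7, P5 = 0xA0

CTR decryption: S_i = E(K, T_i) where T_i is the counter for block i; P_i = C_i ⊕ S_i.
P1: T = 0xD6, S = E(K, T) = 0x26; 0xA7 ⊕ 0x26 = 0x81.
P2: T = 0xD7, S = E(K, T) = 0x25; 0x84 ⊕ 0x25 = 0xA1.
P3: T = 0xD8, S = E(K, T) = 0x28; 0x6F ⊕ 0x28 = 0x47.
P4: T = 0xD9, S = E(K, T) = 0x27; 0xF0 ⊕ 0x27 = 0xD7.
P5: T = 0xDA, S = E(K, T) = 0x2A; 0x8A ⊕ 0x2A = 0xA0.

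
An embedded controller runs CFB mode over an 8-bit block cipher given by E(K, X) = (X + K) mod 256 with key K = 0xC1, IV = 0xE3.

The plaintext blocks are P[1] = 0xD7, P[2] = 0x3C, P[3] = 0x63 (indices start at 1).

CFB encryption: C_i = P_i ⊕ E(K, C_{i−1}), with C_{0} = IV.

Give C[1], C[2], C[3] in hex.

C[1] = 0x73, C[2] = 0x08, C[3] = 0xAA

C[1]: E(K, 0xE3) = 0xA4; 0xD7 ⊕ 0xA4 = 0x73.
C[2]: E(K, 0x73) = 0x34; 0x3C ⊕ 0x34 = 0x08.
C[3]: E(K, 0x08) = 0xC9; 0x63 ⊕ 0xC9 = 0xAA.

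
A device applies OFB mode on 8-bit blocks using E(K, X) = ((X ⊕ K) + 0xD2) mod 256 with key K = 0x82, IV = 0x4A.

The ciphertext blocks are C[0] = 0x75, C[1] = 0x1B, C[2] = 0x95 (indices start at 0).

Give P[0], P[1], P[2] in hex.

P[0] = 0xEF, P[1] = 0xF1, P[2] = 0xAF

OFB decryption: S_i = E(K, S_{i−1}) with S_{−1} = IV; P_i = C_i ⊕ S_i.
P[0]: S = E(K, 0x4A) = 0x9A; 0x75 ⊕ 0x9A = 0xEF.
P[1]: S = E(K, 0x9A) = 0xEA; 0x1B ⊕ 0xEA = 0xF1.
P[2]: S = E(K, 0xEA) = 0x3A; 0x95 ⊕ 0x3A = 0xAF.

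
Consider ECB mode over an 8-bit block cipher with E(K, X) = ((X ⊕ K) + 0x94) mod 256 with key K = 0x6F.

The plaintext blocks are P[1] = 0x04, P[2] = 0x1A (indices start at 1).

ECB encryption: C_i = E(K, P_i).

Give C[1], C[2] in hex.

C[1] = 0xFF, C[2] = 0x09

C[1]: E(K, 0x04) = 0xFF.
C[2]: E(K, 0x1A) = 0x09.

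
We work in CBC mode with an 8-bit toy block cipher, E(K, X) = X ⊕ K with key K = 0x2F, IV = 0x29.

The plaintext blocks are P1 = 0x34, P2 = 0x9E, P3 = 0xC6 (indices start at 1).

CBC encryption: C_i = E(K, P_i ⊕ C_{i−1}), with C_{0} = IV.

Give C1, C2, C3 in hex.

C1 = 0x32, C2 = 0x83, C3 = 0x6A

C1: P1 ⊕ 0x29 = 0x1D; E(K, 0x1D) = 0x32.
C2: P2 ⊕ 0x32 = 0xAC; E(K, 0xAC) = 0x83.
C3: P3 ⊕ 0x83 = 0x45; E(K, 0x45) = 0x6A.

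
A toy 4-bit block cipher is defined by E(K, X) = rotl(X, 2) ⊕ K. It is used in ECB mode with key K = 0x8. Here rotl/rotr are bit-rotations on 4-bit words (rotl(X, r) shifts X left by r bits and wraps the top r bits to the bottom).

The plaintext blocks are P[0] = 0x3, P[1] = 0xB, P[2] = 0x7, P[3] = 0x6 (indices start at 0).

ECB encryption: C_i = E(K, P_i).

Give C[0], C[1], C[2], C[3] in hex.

C[0]: E(K, 0x3) = 0x4.
C[1]: E(K, 0xB) = 0x6.
C[2]: E(K, 0x7) = 0x5.
C[3]: E(K, 0x6) = 0x1.

C[0] = 0x4, C[1] = 0x6, C[2] = 0x5, C[3] = 0x1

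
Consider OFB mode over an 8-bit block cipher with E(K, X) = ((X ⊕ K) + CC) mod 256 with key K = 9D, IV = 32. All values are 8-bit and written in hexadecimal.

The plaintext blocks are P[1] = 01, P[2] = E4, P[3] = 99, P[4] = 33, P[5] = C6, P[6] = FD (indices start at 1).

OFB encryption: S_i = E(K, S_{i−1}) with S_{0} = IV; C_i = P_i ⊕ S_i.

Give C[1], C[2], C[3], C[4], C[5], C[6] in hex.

C[1] = 7A, C[2] = 56, C[3] = 62, C[4] = 01, C[5] = BD, C[6] = 4F

C[1]: S = E(K, 32) = 7B; 01 ⊕ 7B = 7A.
C[2]: S = E(K, 7B) = B2; E4 ⊕ B2 = 56.
C[3]: S = E(K, B2) = FB; 99 ⊕ FB = 62.
C[4]: S = E(K, FB) = 32; 33 ⊕ 32 = 01.
C[5]: S = E(K, 32) = 7B; C6 ⊕ 7B = BD.
C[6]: S = E(K, 7B) = B2; FD ⊕ B2 = 4F.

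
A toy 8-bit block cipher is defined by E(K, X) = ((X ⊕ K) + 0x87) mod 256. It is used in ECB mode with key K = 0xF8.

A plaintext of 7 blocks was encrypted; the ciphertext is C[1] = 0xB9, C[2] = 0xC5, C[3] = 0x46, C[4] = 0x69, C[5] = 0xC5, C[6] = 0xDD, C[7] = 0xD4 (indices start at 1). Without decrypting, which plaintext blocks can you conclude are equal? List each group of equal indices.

P[2] = P[5]

ECB encrypts each block independently with the same key, so equal ciphertext blocks imply equal plaintext blocks.
C[2] = C[5] = 0xC5, so P[2] = P[5].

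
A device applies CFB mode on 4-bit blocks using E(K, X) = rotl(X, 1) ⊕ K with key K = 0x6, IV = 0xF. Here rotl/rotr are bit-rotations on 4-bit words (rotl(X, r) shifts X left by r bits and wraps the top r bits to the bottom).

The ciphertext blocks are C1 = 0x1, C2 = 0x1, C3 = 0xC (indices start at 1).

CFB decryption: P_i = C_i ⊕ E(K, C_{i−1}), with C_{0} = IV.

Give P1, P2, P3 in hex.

P1: E(K, 0xF) = 0x9; 0x1 ⊕ 0x9 = 0x8.
P2: E(K, 0x1) = 0x4; 0x1 ⊕ 0x4 = 0x5.
P3: E(K, 0x1) = 0x4; 0xC ⊕ 0x4 = 0x8.

P1 = 0x8, P2 = 0x5, P3 = 0x8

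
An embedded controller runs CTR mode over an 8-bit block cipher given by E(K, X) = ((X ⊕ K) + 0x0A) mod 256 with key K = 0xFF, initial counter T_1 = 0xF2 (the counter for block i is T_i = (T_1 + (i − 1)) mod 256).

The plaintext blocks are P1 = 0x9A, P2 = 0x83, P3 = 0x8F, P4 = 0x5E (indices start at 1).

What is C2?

C2 = 0x95

CTR encryption: S_i = E(K, T_i) where T_i is the counter for block i; C_i = P_i ⊕ S_i.
C1: T = 0xF2, S = E(K, T) = 0x17; 0x9A ⊕ 0x17 = 0x8D.
C2: T = 0xF3, S = E(K, T) = 0x16; 0x83 ⊕ 0x16 = 0x95.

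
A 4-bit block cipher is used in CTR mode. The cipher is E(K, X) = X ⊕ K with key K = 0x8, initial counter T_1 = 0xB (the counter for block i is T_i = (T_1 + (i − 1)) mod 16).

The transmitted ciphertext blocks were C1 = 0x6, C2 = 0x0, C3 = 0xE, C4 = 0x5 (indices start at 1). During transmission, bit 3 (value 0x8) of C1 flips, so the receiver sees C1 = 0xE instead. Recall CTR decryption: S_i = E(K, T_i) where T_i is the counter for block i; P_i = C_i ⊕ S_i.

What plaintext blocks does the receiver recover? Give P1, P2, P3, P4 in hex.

Only C1 changed, to 0xE. In CTR, a change in C_i flips the same bit in P_i only; the keystream is unaffected. Decrypting the received ciphertext:
P1: T = 0xB, S = E(K, T) = 0x3; 0xE ⊕ 0x3 = 0xD.
P2: T = 0xC, S = E(K, T) = 0x4; 0x0 ⊕ 0x4 = 0x4.
P3: T = 0xD, S = E(K, T) = 0x5; 0xE ⊕ 0x5 = 0xB.
P4: T = 0xE, S = E(K, T) = 0x6; 0x5 ⊕ 0x6 = 0x3.
Blocks that differ from the original plaintext: P1.

P1 = 0xD, P2 = 0x4, P3 = 0xB, P4 = 0x3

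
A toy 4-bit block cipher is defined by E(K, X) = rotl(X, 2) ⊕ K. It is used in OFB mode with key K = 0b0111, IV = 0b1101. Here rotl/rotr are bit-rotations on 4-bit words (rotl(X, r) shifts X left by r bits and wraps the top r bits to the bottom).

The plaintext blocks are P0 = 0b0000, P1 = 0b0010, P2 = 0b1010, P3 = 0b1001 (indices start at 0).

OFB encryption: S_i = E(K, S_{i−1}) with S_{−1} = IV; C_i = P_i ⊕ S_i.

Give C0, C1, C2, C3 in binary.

C0 = 0b0000, C1 = 0b0101, C2 = 0b0000, C3 = 0b0100

C0: S = E(K, 0b1101) = 0b0000; 0b0000 ⊕ 0b0000 = 0b0000.
C1: S = E(K, 0b0000) = 0b0111; 0b0010 ⊕ 0b0111 = 0b0101.
C2: S = E(K, 0b0111) = 0b1010; 0b1010 ⊕ 0b1010 = 0b0000.
C3: S = E(K, 0b1010) = 0b1101; 0b1001 ⊕ 0b1101 = 0b0100.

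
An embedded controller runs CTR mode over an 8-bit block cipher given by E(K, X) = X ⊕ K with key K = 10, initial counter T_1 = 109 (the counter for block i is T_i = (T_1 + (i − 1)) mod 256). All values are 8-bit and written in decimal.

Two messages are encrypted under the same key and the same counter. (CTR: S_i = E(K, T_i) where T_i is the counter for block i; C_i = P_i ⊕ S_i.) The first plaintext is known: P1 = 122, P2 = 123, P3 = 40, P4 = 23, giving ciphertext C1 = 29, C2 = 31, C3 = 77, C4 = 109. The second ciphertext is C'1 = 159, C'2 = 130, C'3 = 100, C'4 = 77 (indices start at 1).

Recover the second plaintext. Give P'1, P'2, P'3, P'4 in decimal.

In CTR with a reused counter, both messages share the same keystream S_i, so C_i ⊕ C'_i = P_i ⊕ P'_i and thus P'_i = P_i ⊕ C_i ⊕ C'_i.
P'1: 122 ⊕ 29 ⊕ 159 = 248.
P'2: 123 ⊕ 31 ⊕ 130 = 230.
P'3: 40 ⊕ 77 ⊕ 100 = 1.
P'4: 23 ⊕ 109 ⊕ 77 = 55.

P'1 = 248, P'2 = 230, P'3 = 1, P'4 = 55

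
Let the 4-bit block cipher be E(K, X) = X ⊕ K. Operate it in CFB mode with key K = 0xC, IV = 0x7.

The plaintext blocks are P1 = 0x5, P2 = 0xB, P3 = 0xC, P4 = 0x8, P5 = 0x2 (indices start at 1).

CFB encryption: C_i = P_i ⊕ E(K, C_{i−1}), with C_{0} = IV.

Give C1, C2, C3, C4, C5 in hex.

C1: E(K, 0x7) = 0xB; 0x5 ⊕ 0xB = 0xE.
C2: E(K, 0xE) = 0x2; 0xB ⊕ 0x2 = 0x9.
C3: E(K, 0x9) = 0x5; 0xC ⊕ 0x5 = 0x9.
C4: E(K, 0x9) = 0x5; 0x8 ⊕ 0x5 = 0xD.
C5: E(K, 0xD) = 0x1; 0x2 ⊕ 0x1 = 0x3.

C1 = 0xE, C2 = 0x9, C3 = 0x9, C4 = 0xD, C5 = 0x3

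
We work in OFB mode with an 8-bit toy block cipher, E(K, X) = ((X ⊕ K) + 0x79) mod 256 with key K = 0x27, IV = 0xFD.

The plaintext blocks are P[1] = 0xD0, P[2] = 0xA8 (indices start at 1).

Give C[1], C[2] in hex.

C[1] = 0x83, C[2] = 0x45

OFB encryption: S_i = E(K, S_{i−1}) with S_{0} = IV; C_i = P_i ⊕ S_i.
C[1]: S = E(K, 0xFD) = 0x53; 0xD0 ⊕ 0x53 = 0x83.
C[2]: S = E(K, 0x53) = 0xED; 0xA8 ⊕ 0xED = 0x45.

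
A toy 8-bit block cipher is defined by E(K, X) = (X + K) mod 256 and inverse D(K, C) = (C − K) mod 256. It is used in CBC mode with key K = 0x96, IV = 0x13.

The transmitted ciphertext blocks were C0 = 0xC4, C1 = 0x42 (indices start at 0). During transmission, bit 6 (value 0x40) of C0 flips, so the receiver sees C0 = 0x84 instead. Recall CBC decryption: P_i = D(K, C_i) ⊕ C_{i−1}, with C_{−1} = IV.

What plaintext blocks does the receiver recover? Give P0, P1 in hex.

Only C0 changed, to 0x84. In CBC, a change in C_i garbles P_i and flips the same bit in P_{i+1}. Decrypting the received ciphertext:
P0: D(K, 0x84) = 0xEE; 0xEE ⊕ 0x13 = 0xFD.
P1: D(K, 0x42) = 0xAC; 0xAC ⊕ 0x84 = 0x28.
Blocks that differ from the original plaintext: P0, P1.

P0 = 0xFD, P1 = 0x28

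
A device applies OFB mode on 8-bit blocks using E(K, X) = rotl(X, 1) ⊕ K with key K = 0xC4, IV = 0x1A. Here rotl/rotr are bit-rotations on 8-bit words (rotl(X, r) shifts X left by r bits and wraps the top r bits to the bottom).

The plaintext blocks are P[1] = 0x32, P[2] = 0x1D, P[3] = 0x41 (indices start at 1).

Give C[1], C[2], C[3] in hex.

OFB encryption: S_i = E(K, S_{i−1}) with S_{0} = IV; C_i = P_i ⊕ S_i.
C[1]: S = E(K, 0x1A) = 0xF0; 0x32 ⊕ 0xF0 = 0xC2.
C[2]: S = E(K, 0xF0) = 0x25; 0x1D ⊕ 0x25 = 0x38.
C[3]: S = E(K, 0x25) = 0x8E; 0x41 ⊕ 0x8E = 0xCF.

C[1] = 0xC2, C[2] = 0x38, C[3] = 0xCF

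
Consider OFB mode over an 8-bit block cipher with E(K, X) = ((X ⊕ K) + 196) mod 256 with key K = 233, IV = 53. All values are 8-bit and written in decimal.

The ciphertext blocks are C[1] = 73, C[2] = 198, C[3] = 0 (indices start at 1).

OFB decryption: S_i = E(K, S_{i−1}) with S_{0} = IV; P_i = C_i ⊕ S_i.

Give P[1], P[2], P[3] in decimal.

P[1] = 233, P[2] = 203, P[3] = 168

P[1]: S = E(K, 53) = 160; 73 ⊕ 160 = 233.
P[2]: S = E(K, 160) = 13; 198 ⊕ 13 = 203.
P[3]: S = E(K, 13) = 168; 0 ⊕ 168 = 168.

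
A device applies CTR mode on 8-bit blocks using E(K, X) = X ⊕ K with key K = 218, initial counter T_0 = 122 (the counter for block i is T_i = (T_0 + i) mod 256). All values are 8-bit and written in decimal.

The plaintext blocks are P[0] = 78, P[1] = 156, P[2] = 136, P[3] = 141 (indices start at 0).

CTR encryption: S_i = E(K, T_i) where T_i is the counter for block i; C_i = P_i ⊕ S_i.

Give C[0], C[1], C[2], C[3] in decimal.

C[0] = 238, C[1] = 61, C[2] = 46, C[3] = 42

C[0]: T = 122, S = E(K, T) = 160; 78 ⊕ 160 = 238.
C[1]: T = 123, S = E(K, T) = 161; 156 ⊕ 161 = 61.
C[2]: T = 124, S = E(K, T) = 166; 136 ⊕ 166 = 46.
C[3]: T = 125, S = E(K, T) = 167; 141 ⊕ 167 = 42.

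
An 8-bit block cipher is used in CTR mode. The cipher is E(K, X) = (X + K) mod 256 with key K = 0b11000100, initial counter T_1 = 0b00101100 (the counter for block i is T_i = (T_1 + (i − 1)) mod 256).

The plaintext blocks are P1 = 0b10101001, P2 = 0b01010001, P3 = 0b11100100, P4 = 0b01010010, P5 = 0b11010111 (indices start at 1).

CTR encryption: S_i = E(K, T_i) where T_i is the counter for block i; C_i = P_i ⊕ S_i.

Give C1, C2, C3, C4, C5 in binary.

C1 = 0b01011001, C2 = 0b10100000, C3 = 0b00010110, C4 = 0b10100001, C5 = 0b00100011

C1: T = 0b00101100, S = E(K, T) = 0b11110000; 0b10101001 ⊕ 0b11110000 = 0b01011001.
C2: T = 0b00101101, S = E(K, T) = 0b11110001; 0b01010001 ⊕ 0b11110001 = 0b10100000.
C3: T = 0b00101110, S = E(K, T) = 0b11110010; 0b11100100 ⊕ 0b11110010 = 0b00010110.
C4: T = 0b00101111, S = E(K, T) = 0b11110011; 0b01010010 ⊕ 0b11110011 = 0b10100001.
C5: T = 0b00110000, S = E(K, T) = 0b11110100; 0b11010111 ⊕ 0b11110100 = 0b00100011.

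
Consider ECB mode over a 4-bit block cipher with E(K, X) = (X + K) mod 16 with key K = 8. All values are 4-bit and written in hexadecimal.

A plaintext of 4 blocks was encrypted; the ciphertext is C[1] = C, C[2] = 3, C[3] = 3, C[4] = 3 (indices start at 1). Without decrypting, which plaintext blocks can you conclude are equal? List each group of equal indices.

P[2] = P[3] = P[4]

ECB encrypts each block independently with the same key, so equal ciphertext blocks imply equal plaintext blocks.
C[2] = C[3] = C[4] = 3, so P[2] = P[3] = P[4].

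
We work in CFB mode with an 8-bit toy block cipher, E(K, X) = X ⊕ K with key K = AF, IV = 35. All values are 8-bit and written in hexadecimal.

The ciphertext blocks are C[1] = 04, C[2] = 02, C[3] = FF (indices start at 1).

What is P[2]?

P[2] = A9

CFB decryption: P_i = C_i ⊕ E(K, C_{i−1}), with C_{0} = IV.
P[2]: E(K, 04) = AB; 02 ⊕ AB = A9.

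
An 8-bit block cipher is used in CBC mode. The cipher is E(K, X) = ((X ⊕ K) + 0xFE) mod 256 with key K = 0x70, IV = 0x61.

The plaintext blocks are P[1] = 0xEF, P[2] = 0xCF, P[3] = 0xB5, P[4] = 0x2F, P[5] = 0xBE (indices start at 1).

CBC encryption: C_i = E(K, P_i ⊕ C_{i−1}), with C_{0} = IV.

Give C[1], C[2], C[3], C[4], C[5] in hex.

C[1] = 0xFC, C[2] = 0x41, C[3] = 0x82, C[4] = 0xDB, C[5] = 0x13

C[1]: P[1] ⊕ 0x61 = 0x8E; E(K, 0x8E) = 0xFC.
C[2]: P[2] ⊕ 0xFC = 0x33; E(K, 0x33) = 0x41.
C[3]: P[3] ⊕ 0x41 = 0xF4; E(K, 0xF4) = 0x82.
C[4]: P[4] ⊕ 0x82 = 0xAD; E(K, 0xAD) = 0xDB.
C[5]: P[5] ⊕ 0xDB = 0x65; E(K, 0x65) = 0x13.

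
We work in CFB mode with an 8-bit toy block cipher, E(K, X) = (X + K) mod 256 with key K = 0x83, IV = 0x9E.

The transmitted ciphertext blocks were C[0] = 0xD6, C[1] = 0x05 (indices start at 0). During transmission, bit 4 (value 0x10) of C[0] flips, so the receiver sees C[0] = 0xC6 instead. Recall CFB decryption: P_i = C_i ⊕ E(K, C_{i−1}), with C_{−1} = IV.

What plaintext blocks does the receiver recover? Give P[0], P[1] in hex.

Only C[0] changed, to 0xC6. In CFB, a change in C_i flips the same bit in P_i and garbles P_{i+1}. Decrypting the received ciphertext:
P[0]: E(K, 0x9E) = 0x21; 0xC6 ⊕ 0x21 = 0xE7.
P[1]: E(K, 0xC6) = 0x49; 0x05 ⊕ 0x49 = 0x4C.
Blocks that differ from the original plaintext: P[0], P[1].

P[0] = 0xE7, P[1] = 0x4C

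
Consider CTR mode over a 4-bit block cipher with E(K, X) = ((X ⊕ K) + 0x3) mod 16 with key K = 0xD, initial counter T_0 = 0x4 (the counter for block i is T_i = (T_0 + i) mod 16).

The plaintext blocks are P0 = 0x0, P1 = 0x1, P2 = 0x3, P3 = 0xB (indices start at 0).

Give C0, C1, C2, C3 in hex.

C0 = 0xC, C1 = 0xA, C2 = 0xD, C3 = 0x6

CTR encryption: S_i = E(K, T_i) where T_i is the counter for block i; C_i = P_i ⊕ S_i.
C0: T = 0x4, S = E(K, T) = 0xC; 0x0 ⊕ 0xC = 0xC.
C1: T = 0x5, S = E(K, T) = 0xB; 0x1 ⊕ 0xB = 0xA.
C2: T = 0x6, S = E(K, T) = 0xE; 0x3 ⊕ 0xE = 0xD.
C3: T = 0x7, S = E(K, T) = 0xD; 0xB ⊕ 0xD = 0x6.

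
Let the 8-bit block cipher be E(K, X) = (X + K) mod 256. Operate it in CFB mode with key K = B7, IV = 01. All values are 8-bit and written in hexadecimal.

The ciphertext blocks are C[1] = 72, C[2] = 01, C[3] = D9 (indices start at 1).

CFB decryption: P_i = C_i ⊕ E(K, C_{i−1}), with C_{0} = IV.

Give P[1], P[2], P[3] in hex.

P[1]: E(K, 01) = B8; 72 ⊕ B8 = CA.
P[2]: E(K, 72) = 29; 01 ⊕ 29 = 28.
P[3]: E(K, 01) = B8; D9 ⊕ B8 = 61.

P[1] = CA, P[2] = 28, P[3] = 61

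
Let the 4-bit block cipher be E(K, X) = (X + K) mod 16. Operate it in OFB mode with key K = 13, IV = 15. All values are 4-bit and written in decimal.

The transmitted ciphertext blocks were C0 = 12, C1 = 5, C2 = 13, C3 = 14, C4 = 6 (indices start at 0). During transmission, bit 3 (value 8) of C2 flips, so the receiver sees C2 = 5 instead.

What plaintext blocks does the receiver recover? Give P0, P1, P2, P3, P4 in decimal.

OFB decryption: S_i = E(K, S_{i−1}) with S_{−1} = IV; P_i = C_i ⊕ S_i.
Only C2 changed, to 5. In OFB, a change in C_i flips the same bit in P_i only; the keystream is unaffected. Decrypting the received ciphertext:
P0: S = E(K, 15) = 12; 12 ⊕ 12 = 0.
P1: S = E(K, 12) = 9; 5 ⊕ 9 = 12.
P2: S = E(K, 9) = 6; 5 ⊕ 6 = 3.
P3: S = E(K, 6) = 3; 14 ⊕ 3 = 13.
P4: S = E(K, 3) = 0; 6 ⊕ 0 = 6.
Blocks that differ from the original plaintext: P2.

P0 = 0, P1 = 12, P2 = 3, P3 = 13, P4 = 6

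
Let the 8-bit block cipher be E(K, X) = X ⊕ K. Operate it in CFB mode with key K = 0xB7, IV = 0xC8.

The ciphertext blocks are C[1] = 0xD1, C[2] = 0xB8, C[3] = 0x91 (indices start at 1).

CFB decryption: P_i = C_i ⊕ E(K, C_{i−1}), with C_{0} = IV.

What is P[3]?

P[3]: E(K, 0xB8) = 0x0F; 0x91 ⊕ 0x0F = 0x9E.

P[3] = 0x9E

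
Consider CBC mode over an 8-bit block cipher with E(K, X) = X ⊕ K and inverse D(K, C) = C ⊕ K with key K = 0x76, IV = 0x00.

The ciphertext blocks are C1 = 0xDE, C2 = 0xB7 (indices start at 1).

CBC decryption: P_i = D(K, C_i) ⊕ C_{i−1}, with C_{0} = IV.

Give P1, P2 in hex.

P1: D(K, 0xDE) = 0xA8; 0xA8 ⊕ 0x00 = 0xA8.
P2: D(K, 0xB7) = 0xC1; 0xC1 ⊕ 0xDE = 0x1F.

P1 = 0xA8, P2 = 0x1F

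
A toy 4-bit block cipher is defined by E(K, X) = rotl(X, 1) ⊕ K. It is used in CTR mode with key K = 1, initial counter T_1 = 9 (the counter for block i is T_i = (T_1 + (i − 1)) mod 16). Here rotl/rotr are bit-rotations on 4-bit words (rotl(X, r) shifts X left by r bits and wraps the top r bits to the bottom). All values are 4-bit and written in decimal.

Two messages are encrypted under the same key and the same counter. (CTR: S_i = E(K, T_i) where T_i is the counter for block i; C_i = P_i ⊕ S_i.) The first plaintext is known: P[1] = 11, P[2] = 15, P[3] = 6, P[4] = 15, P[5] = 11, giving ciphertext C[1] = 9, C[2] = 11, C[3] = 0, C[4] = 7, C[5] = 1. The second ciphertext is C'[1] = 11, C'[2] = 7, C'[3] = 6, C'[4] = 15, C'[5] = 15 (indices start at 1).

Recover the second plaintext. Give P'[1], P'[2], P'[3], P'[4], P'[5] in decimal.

P'[1] = 9, P'[2] = 3, P'[3] = 0, P'[4] = 7, P'[5] = 5

In CTR with a reused counter, both messages share the same keystream S_i, so C_i ⊕ C'_i = P_i ⊕ P'_i and thus P'_i = P_i ⊕ C_i ⊕ C'_i.
P'[1]: 11 ⊕ 9 ⊕ 11 = 9.
P'[2]: 15 ⊕ 11 ⊕ 7 = 3.
P'[3]: 6 ⊕ 0 ⊕ 6 = 0.
P'[4]: 15 ⊕ 7 ⊕ 15 = 7.
P'[5]: 11 ⊕ 1 ⊕ 15 = 5.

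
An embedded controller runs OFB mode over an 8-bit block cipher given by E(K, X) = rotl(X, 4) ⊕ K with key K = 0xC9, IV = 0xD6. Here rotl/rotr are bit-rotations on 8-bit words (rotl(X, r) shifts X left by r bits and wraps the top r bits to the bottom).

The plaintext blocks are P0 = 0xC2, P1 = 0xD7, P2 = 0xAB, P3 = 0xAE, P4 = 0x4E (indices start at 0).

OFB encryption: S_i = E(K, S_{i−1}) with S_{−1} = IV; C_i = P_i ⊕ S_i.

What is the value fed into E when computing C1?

C0: S = E(K, 0xD6) = 0xA4; 0xC2 ⊕ 0xA4 = 0x66.
C1: S = E(K, 0xA4) = 0x83; 0xD7 ⊕ 0x83 = 0x54.
So the input to E for block 1 is 0xA4.

0xA4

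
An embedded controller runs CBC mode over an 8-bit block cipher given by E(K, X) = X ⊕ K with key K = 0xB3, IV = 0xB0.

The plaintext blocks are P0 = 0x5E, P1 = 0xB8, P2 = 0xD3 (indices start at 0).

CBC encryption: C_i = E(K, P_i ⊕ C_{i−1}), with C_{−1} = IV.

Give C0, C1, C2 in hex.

C0 = 0x5D, C1 = 0x56, C2 = 0x36

C0: P0 ⊕ 0xB0 = 0xEE; E(K, 0xEE) = 0x5D.
C1: P1 ⊕ 0x5D = 0xE5; E(K, 0xE5) = 0x56.
C2: P2 ⊕ 0x56 = 0x85; E(K, 0x85) = 0x36.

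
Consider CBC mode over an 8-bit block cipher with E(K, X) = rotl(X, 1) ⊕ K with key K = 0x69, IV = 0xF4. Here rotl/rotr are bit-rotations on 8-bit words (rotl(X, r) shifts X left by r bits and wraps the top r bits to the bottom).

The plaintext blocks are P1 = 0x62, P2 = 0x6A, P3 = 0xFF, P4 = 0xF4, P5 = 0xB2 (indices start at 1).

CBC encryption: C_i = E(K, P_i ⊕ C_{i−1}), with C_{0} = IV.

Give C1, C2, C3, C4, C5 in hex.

C1: P1 ⊕ 0xF4 = 0x96; E(K, 0x96) = 0x44.
C2: P2 ⊕ 0x44 = 0x2E; E(K, 0x2E) = 0x35.
C3: P3 ⊕ 0x35 = 0xCA; E(K, 0xCA) = 0xFC.
C4: P4 ⊕ 0xFC = 0x08; E(K, 0x08) = 0x79.
C5: P5 ⊕ 0x79 = 0xCB; E(K, 0xCB) = 0xFE.

C1 = 0x44, C2 = 0x35, C3 = 0xFC, C4 = 0x79, C5 = 0xFE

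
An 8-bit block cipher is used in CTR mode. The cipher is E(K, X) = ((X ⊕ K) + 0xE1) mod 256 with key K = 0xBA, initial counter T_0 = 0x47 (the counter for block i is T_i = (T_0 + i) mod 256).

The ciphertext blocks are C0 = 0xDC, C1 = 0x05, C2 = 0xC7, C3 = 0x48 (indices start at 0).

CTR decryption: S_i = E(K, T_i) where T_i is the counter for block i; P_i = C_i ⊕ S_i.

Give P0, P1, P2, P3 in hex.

P0: T = 0x47, S = E(K, T) = 0xDE; 0xDC ⊕ 0xDE = 0x02.
P1: T = 0x48, S = E(K, T) = 0xD3; 0x05 ⊕ 0xD3 = 0xD6.
P2: T = 0x49, S = E(K, T) = 0xD4; 0xC7 ⊕ 0xD4 = 0x13.
P3: T = 0x4A, S = E(K, T) = 0xD1; 0x48 ⊕ 0xD1 = 0x99.

P0 = 0x02, P1 = 0xD6, P2 = 0x13, P3 = 0x99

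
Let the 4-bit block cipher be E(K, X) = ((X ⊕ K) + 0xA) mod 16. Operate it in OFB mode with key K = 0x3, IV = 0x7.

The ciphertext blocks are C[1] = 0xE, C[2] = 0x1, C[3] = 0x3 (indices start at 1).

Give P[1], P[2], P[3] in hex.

OFB decryption: S_i = E(K, S_{i−1}) with S_{0} = IV; P_i = C_i ⊕ S_i.
P[1]: S = E(K, 0x7) = 0xE; 0xE ⊕ 0xE = 0x0.
P[2]: S = E(K, 0xE) = 0x7; 0x1 ⊕ 0x7 = 0x6.
P[3]: S = E(K, 0x7) = 0xE; 0x3 ⊕ 0xE = 0xD.

P[1] = 0x0, P[2] = 0x6, P[3] = 0xD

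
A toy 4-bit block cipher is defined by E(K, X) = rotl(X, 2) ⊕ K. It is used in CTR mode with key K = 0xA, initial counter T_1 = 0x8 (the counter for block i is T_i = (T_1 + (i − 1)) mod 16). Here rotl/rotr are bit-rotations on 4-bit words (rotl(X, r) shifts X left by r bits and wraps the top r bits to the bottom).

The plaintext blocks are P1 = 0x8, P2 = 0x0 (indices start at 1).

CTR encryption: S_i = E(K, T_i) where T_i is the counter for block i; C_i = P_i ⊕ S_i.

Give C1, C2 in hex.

C1 = 0x0, C2 = 0xC

C1: T = 0x8, S = E(K, T) = 0x8; 0x8 ⊕ 0x8 = 0x0.
C2: T = 0x9, S = E(K, T) = 0xC; 0x0 ⊕ 0xC = 0xC.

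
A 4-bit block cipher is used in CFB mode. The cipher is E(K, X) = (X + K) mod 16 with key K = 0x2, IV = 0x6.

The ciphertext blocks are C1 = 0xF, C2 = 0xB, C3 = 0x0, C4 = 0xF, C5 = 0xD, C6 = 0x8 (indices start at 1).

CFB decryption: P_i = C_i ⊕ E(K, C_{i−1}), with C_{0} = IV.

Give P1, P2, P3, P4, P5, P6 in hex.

P1: E(K, 0x6) = 0x8; 0xF ⊕ 0x8 = 0x7.
P2: E(K, 0xF) = 0x1; 0xB ⊕ 0x1 = 0xA.
P3: E(K, 0xB) = 0xD; 0x0 ⊕ 0xD = 0xD.
P4: E(K, 0x0) = 0x2; 0xF ⊕ 0x2 = 0xD.
P5: E(K, 0xF) = 0x1; 0xD ⊕ 0x1 = 0xC.
P6: E(K, 0xD) = 0xF; 0x8 ⊕ 0xF = 0x7.

P1 = 0x7, P2 = 0xA, P3 = 0xD, P4 = 0xD, P5 = 0xC, P6 = 0x7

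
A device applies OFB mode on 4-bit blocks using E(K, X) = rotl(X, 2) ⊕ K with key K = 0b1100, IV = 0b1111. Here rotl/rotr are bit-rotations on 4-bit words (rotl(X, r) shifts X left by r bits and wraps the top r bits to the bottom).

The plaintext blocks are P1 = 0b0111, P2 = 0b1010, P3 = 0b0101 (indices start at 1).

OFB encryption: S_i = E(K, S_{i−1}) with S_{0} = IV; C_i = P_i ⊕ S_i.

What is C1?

C1 = 0b0100

C1: S = E(K, 0b1111) = 0b0011; 0b0111 ⊕ 0b0011 = 0b0100.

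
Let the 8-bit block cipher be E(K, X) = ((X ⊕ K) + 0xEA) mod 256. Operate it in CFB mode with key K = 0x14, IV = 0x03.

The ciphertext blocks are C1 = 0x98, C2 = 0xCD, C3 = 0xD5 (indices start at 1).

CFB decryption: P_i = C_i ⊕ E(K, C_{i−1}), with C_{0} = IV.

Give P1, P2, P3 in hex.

P1 = 0x99, P2 = 0xBB, P3 = 0x16

P1: E(K, 0x03) = 0x01; 0x98 ⊕ 0x01 = 0x99.
P2: E(K, 0x98) = 0x76; 0xCD ⊕ 0x76 = 0xBB.
P3: E(K, 0xCD) = 0xC3; 0xD5 ⊕ 0xC3 = 0x16.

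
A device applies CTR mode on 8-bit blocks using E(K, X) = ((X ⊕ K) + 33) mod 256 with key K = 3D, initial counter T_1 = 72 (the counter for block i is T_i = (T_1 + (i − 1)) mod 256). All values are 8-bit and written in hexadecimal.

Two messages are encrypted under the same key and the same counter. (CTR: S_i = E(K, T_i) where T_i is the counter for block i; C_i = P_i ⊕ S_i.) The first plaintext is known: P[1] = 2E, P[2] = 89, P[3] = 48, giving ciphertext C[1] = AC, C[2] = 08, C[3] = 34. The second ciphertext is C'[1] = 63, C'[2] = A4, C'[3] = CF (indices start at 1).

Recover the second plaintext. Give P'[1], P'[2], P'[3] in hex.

P'[1] = E1, P'[2] = 25, P'[3] = B3

In CTR with a reused counter, both messages share the same keystream S_i, so C_i ⊕ C'_i = P_i ⊕ P'_i and thus P'_i = P_i ⊕ C_i ⊕ C'_i.
P'[1]: 2E ⊕ AC ⊕ 63 = E1.
P'[2]: 89 ⊕ 08 ⊕ A4 = 25.
P'[3]: 48 ⊕ 34 ⊕ CF = B3.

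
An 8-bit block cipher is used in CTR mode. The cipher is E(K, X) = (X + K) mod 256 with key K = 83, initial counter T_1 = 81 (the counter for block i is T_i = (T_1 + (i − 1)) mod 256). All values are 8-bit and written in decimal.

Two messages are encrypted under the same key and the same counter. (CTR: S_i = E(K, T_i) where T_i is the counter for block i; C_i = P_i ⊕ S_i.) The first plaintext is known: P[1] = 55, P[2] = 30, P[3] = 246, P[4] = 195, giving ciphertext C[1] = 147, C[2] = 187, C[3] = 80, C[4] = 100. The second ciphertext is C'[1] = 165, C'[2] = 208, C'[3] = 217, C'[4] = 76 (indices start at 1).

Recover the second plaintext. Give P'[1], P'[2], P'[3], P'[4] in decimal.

P'[1] = 1, P'[2] = 117, P'[3] = 127, P'[4] = 235

In CTR with a reused counter, both messages share the same keystream S_i, so C_i ⊕ C'_i = P_i ⊕ P'_i and thus P'_i = P_i ⊕ C_i ⊕ C'_i.
P'[1]: 55 ⊕ 147 ⊕ 165 = 1.
P'[2]: 30 ⊕ 187 ⊕ 208 = 117.
P'[3]: 246 ⊕ 80 ⊕ 217 = 127.
P'[4]: 195 ⊕ 100 ⊕ 76 = 235.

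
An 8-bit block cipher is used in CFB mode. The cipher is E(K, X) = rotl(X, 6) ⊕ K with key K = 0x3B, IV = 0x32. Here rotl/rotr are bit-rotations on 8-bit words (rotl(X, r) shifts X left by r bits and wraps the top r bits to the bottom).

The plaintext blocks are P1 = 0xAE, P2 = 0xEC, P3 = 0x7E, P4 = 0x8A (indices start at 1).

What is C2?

C2 = 0x91

CFB encryption: C_i = P_i ⊕ E(K, C_{i−1}), with C_{0} = IV.
C1: E(K, 0x32) = 0xB7; 0xAE ⊕ 0xB7 = 0x19.
C2: E(K, 0x19) = 0x7D; 0xEC ⊕ 0x7D = 0x91.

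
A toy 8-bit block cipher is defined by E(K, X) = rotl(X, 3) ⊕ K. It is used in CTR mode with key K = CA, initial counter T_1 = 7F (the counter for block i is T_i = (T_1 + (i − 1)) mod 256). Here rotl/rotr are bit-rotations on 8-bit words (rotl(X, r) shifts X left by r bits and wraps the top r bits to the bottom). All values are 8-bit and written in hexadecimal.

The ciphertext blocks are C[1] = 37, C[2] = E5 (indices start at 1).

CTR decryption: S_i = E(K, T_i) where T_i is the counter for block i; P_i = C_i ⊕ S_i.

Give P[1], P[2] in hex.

P[1]: T = 7F, S = E(K, T) = 31; 37 ⊕ 31 = 06.
P[2]: T = 80, S = E(K, T) = CE; E5 ⊕ CE = 2B.

P[1] = 06, P[2] = 2B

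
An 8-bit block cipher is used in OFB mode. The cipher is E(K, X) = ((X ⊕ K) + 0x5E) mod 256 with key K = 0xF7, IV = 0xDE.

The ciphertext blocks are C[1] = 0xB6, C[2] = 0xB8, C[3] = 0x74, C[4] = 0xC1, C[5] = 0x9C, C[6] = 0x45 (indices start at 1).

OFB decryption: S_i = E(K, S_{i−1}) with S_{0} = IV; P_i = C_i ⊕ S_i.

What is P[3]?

P[3] = 0xE3

P[1]: S = E(K, 0xDE) = 0x87; 0xB6 ⊕ 0x87 = 0x31.
P[2]: S = E(K, 0x87) = 0xCE; 0xB8 ⊕ 0xCE = 0x76.
P[3]: S = E(K, 0xCE) = 0x97; 0x74 ⊕ 0x97 = 0xE3.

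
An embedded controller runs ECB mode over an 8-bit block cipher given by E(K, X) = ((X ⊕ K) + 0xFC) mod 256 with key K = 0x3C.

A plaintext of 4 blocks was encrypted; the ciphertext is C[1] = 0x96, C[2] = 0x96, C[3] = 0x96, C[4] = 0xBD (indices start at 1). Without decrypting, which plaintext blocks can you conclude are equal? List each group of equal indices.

P[1] = P[2] = P[3]

ECB encrypts each block independently with the same key, so equal ciphertext blocks imply equal plaintext blocks.
C[1] = C[2] = C[3] = 0x96, so P[1] = P[2] = P[3].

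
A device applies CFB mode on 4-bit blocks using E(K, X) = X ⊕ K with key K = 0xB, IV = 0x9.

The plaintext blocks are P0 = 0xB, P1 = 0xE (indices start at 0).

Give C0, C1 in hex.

C0 = 0x9, C1 = 0xC

CFB encryption: C_i = P_i ⊕ E(K, C_{i−1}), with C_{−1} = IV.
C0: E(K, 0x9) = 0x2; 0xB ⊕ 0x2 = 0x9.
C1: E(K, 0x9) = 0x2; 0xE ⊕ 0x2 = 0xC.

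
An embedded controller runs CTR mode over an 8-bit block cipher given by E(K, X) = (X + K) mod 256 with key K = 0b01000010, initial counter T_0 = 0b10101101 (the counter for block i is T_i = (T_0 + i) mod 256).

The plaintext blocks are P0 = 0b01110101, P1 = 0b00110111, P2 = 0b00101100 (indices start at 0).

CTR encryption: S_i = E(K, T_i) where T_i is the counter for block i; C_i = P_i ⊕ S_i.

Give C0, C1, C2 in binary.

C0 = 0b10011010, C1 = 0b11000111, C2 = 0b11011101

C0: T = 0b10101101, S = E(K, T) = 0b11101111; 0b01110101 ⊕ 0b11101111 = 0b10011010.
C1: T = 0b10101110, S = E(K, T) = 0b11110000; 0b00110111 ⊕ 0b11110000 = 0b11000111.
C2: T = 0b10101111, S = E(K, T) = 0b11110001; 0b00101100 ⊕ 0b11110001 = 0b11011101.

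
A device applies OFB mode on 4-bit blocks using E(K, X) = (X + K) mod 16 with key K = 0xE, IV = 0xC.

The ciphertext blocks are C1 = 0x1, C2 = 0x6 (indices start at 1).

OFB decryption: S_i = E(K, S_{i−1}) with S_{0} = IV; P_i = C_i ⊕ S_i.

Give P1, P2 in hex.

P1 = 0xB, P2 = 0xE

P1: S = E(K, 0xC) = 0xA; 0x1 ⊕ 0xA = 0xB.
P2: S = E(K, 0xA) = 0x8; 0x6 ⊕ 0x8 = 0xE.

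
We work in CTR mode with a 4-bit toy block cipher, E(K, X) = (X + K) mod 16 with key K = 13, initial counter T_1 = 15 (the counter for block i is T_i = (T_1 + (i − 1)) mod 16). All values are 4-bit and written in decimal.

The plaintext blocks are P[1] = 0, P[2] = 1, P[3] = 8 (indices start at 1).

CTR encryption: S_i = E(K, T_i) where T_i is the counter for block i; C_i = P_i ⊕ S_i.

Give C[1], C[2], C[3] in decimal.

C[1]: T = 15, S = E(K, T) = 12; 0 ⊕ 12 = 12.
C[2]: T = 0, S = E(K, T) = 13; 1 ⊕ 13 = 12.
C[3]: T = 1, S = E(K, T) = 14; 8 ⊕ 14 = 6.

C[1] = 12, C[2] = 12, C[3] = 6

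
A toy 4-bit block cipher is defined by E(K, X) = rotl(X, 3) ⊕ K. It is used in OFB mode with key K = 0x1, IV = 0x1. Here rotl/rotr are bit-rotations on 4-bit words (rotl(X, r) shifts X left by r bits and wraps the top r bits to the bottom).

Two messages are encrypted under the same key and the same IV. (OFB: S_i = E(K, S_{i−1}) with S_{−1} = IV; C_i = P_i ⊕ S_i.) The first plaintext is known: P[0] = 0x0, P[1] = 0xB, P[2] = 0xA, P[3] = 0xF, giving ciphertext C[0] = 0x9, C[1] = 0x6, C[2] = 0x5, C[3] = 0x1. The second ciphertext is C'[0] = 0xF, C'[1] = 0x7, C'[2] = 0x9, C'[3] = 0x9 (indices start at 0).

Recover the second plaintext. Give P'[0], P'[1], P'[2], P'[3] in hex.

P'[0] = 0x6, P'[1] = 0xA, P'[2] = 0x6, P'[3] = 0x7

In OFB with a reused IV, both messages share the same keystream S_i, so C_i ⊕ C'_i = P_i ⊕ P'_i and thus P'_i = P_i ⊕ C_i ⊕ C'_i.
P'[0]: 0x0 ⊕ 0x9 ⊕ 0xF = 0x6.
P'[1]: 0xB ⊕ 0x6 ⊕ 0x7 = 0xA.
P'[2]: 0xA ⊕ 0x5 ⊕ 0x9 = 0x6.
P'[3]: 0xF ⊕ 0x1 ⊕ 0x9 = 0x7.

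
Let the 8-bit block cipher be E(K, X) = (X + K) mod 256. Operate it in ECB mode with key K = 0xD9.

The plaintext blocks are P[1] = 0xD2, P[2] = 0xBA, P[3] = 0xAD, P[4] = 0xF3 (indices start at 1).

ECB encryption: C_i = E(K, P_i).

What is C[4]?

C[4] = 0xCC

C[4]: E(K, 0xF3) = 0xCC.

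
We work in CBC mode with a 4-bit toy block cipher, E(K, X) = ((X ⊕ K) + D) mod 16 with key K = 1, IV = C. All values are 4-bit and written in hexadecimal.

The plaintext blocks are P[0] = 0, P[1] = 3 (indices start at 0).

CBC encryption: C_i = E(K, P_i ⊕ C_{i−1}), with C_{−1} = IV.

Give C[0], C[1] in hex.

C[0] = A, C[1] = 5

C[0]: P[0] ⊕ C = C; E(K, C) = A.
C[1]: P[1] ⊕ A = 9; E(K, 9) = 5.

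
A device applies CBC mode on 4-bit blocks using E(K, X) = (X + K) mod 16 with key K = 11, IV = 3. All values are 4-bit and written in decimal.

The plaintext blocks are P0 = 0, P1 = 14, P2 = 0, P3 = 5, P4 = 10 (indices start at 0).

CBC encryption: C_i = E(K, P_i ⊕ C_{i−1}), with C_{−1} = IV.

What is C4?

C0: P0 ⊕ 3 = 3; E(K, 3) = 14.
C1: P1 ⊕ 14 = 0; E(K, 0) = 11.
C2: P2 ⊕ 11 = 11; E(K, 11) = 6.
C3: P3 ⊕ 6 = 3; E(K, 3) = 14.
C4: P4 ⊕ 14 = 4; E(K, 4) = 15.

C4 = 15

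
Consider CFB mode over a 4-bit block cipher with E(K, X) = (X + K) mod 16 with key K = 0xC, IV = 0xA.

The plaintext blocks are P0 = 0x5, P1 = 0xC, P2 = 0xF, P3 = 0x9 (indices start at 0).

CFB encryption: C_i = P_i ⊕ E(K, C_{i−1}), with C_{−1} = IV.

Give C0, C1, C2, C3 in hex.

C0 = 0x3, C1 = 0x3, C2 = 0x0, C3 = 0x5

C0: E(K, 0xA) = 0x6; 0x5 ⊕ 0x6 = 0x3.
C1: E(K, 0x3) = 0xF; 0xC ⊕ 0xF = 0x3.
C2: E(K, 0x3) = 0xF; 0xF ⊕ 0xF = 0x0.
C3: E(K, 0x0) = 0xC; 0x9 ⊕ 0xC = 0x5.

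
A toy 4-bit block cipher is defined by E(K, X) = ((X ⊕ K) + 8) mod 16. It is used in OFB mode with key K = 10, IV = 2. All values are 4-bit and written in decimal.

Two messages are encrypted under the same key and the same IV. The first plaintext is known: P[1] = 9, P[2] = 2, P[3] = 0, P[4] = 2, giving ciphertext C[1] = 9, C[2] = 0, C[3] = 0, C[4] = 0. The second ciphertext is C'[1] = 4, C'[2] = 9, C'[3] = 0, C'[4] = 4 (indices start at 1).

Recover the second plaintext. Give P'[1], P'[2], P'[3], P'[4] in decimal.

P'[1] = 4, P'[2] = 11, P'[3] = 0, P'[4] = 6

In OFB with a reused IV, both messages share the same keystream S_i, so C_i ⊕ C'_i = P_i ⊕ P'_i and thus P'_i = P_i ⊕ C_i ⊕ C'_i.
P'[1]: 9 ⊕ 9 ⊕ 4 = 4.
P'[2]: 2 ⊕ 0 ⊕ 9 = 11.
P'[3]: 0 ⊕ 0 ⊕ 0 = 0.
P'[4]: 2 ⊕ 0 ⊕ 4 = 6.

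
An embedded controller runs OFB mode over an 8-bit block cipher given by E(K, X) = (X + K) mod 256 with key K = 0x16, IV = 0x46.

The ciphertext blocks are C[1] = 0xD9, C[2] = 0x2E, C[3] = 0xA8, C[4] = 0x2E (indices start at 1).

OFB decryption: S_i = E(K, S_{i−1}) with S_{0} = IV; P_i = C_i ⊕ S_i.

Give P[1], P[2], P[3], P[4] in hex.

P[1] = 0x85, P[2] = 0x5C, P[3] = 0x20, P[4] = 0xB0

P[1]: S = E(K, 0x46) = 0x5C; 0xD9 ⊕ 0x5C = 0x85.
P[2]: S = E(K, 0x5C) = 0x72; 0x2E ⊕ 0x72 = 0x5C.
P[3]: S = E(K, 0x72) = 0x88; 0xA8 ⊕ 0x88 = 0x20.
P[4]: S = E(K, 0x88) = 0x9E; 0x2E ⊕ 0x9E = 0xB0.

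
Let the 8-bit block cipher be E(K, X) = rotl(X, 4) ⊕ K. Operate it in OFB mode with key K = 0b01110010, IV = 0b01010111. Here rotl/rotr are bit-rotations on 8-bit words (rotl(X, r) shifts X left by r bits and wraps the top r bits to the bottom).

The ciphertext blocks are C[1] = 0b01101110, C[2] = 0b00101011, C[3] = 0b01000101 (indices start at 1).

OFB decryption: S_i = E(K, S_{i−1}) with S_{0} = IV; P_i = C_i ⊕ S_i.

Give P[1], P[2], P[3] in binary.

P[1] = 0b01101001, P[2] = 0b00101001, P[3] = 0b00010111

P[1]: S = E(K, 0b01010111) = 0b00000111; 0b01101110 ⊕ 0b00000111 = 0b01101001.
P[2]: S = E(K, 0b00000111) = 0b00000010; 0b00101011 ⊕ 0b00000010 = 0b00101001.
P[3]: S = E(K, 0b00000010) = 0b01010010; 0b01000101 ⊕ 0b01010010 = 0b00010111.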